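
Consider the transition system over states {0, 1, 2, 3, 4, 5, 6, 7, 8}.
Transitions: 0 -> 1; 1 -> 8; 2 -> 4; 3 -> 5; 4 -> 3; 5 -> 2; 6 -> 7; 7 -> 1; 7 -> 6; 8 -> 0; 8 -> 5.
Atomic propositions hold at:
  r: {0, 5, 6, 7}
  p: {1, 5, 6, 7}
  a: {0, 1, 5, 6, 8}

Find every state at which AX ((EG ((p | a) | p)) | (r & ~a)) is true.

{0, 1, 6, 7}

Sat(p | a) = {0, 1, 5, 6, 7, 8}
Sat((p | a) | p) = {0, 1, 5, 6, 7, 8}
EG ((p | a) | p): greatest fixpoint, start Z0 = {0, 1, 5, 6, 7, 8}, keep only states in Sat with some successor in Z. Z1 = {0, 1, 6, 7, 8}; fixed.
Sat(EG ((p | a) | p)) = {0, 1, 6, 7, 8}
Sat(~a) = {2, 3, 4, 7}
Sat(r & ~a) = {7}
Sat((EG ((p | a) | p)) | (r & ~a)) = {0, 1, 6, 7, 8}
Sat(AX ((EG ((p | a) | p)) | (r & ~a))) = {s : every successor in {0, 1, 6, 7, 8}} = {0, 1, 6, 7}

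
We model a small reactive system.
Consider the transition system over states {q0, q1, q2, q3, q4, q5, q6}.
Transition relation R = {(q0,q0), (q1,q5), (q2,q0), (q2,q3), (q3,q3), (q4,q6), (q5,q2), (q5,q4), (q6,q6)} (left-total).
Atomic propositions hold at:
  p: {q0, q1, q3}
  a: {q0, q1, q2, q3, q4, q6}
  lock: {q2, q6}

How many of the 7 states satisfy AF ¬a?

Sat(¬a) = {q5}
AF ¬a: least fixpoint, start Z0 = {q5}, add states with every successor in Z. Z1 = {q1, q5}; fixed.
Sat(AF ¬a) = {q1, q5}
|Sat(AF ¬a)| = |{q1, q5}| = 2.

2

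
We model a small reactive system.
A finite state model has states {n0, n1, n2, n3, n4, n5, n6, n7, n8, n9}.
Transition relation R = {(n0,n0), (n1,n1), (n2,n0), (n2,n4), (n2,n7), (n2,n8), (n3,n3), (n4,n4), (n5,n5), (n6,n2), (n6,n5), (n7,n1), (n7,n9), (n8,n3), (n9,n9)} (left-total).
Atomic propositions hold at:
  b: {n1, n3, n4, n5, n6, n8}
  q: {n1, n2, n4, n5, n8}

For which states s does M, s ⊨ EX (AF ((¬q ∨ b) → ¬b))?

Sat(¬q) = {n0, n3, n6, n7, n9}
Sat(¬q ∨ b) = {n0, n1, n3, n4, n5, n6, n7, n8, n9}
Sat(¬b) = {n0, n2, n7, n9}
Sat((¬q ∨ b) → ¬b) = {n0, n2, n7, n9}
AF ((¬q ∨ b) → ¬b): least fixpoint, start Z0 = {n0, n2, n7, n9}, add states with every successor in Z. Already a fixed point.
Sat(AF ((¬q ∨ b) → ¬b)) = {n0, n2, n7, n9}
Sat(EX (AF ((¬q ∨ b) → ¬b))) = {s : some successor in {n0, n2, n7, n9}} = {n0, n2, n6, n7, n9}

{n0, n2, n6, n7, n9}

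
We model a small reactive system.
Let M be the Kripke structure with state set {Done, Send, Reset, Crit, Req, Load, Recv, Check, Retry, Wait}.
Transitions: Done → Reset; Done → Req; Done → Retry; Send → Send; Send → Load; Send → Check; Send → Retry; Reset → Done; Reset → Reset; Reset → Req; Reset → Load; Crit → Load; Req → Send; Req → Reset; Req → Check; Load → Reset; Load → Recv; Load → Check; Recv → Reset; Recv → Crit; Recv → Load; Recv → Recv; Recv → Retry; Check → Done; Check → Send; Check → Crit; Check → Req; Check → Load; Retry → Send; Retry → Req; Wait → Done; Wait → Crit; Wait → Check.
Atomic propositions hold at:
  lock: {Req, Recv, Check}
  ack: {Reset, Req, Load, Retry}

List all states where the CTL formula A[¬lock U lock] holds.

Sat(¬lock) = {Done, Send, Reset, Crit, Load, Retry, Wait}
A[¬lock U lock]: least fixpoint, start Z0 = Sat(lock) = {Req, Recv, Check}, add states in Sat(¬lock) with every successor in Z. Already a fixed point.
Sat(A[¬lock U lock]) = {Req, Recv, Check}

{Req, Recv, Check}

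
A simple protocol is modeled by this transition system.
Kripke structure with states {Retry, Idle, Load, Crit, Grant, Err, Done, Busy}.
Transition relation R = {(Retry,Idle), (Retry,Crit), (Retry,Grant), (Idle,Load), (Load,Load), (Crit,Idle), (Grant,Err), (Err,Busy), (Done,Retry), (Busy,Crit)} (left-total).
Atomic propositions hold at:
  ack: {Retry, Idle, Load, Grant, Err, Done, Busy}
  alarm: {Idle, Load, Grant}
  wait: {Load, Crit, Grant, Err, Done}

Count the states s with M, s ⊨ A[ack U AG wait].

AG wait: greatest fixpoint, start Z0 = {Load, Crit, Grant, Err, Done}, keep only states in Sat with every successor in Z. Z1 = {Load, Grant}; Z2 = {Load}; fixed.
Sat(AG wait) = {Load}
A[ack U AG wait]: least fixpoint, start Z0 = Sat(AG wait) = {Load}, add states in Sat(ack) with every successor in Z. Z1 = {Idle, Load}; fixed.
Sat(A[ack U AG wait]) = {Idle, Load}
|Sat(A[ack U AG wait])| = |{Idle, Load}| = 2.

2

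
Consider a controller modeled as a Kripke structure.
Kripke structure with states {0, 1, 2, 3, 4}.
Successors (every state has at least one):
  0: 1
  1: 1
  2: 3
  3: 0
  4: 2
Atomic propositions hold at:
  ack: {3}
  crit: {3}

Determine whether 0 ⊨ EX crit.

No

Sat(EX crit) = {s : some successor in {3}} = {2}
0 ∉ Sat(EX crit) = {2}, so the formula does not hold at 0.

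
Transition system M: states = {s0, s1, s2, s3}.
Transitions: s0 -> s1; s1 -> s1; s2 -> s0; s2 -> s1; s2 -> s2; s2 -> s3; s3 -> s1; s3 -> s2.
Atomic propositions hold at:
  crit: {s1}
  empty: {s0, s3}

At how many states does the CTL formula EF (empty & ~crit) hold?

Sat(~crit) = {s0, s2, s3}
Sat(empty & ~crit) = {s0, s3}
EF (empty & ~crit): least fixpoint, start Z0 = {s0, s3}, add states with some successor in Z. Z1 = {s0, s2, s3}; fixed.
Sat(EF (empty & ~crit)) = {s0, s2, s3}
|Sat(EF (empty & ~crit))| = |{s0, s2, s3}| = 3.

3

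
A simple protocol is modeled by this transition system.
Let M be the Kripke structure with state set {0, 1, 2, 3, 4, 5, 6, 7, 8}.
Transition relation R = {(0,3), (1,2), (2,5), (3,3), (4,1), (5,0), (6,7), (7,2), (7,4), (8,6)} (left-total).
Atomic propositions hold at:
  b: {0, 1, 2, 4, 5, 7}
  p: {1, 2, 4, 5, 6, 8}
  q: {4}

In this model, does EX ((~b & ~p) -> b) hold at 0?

Sat(~b) = {3, 6, 8}
Sat(~p) = {0, 3, 7}
Sat(~b & ~p) = {3}
Sat((~b & ~p) -> b) = {0, 1, 2, 4, 5, 6, 7, 8}
Sat(EX ((~b & ~p) -> b)) = {s : some successor in {0, 1, 2, 4, 5, 6, 7, 8}} = {1, 2, 4, 5, 6, 7, 8}
0 ∉ Sat(EX ((~b & ~p) -> b)) = {1, 2, 4, 5, 6, 7, 8}, so the formula does not hold at 0.

No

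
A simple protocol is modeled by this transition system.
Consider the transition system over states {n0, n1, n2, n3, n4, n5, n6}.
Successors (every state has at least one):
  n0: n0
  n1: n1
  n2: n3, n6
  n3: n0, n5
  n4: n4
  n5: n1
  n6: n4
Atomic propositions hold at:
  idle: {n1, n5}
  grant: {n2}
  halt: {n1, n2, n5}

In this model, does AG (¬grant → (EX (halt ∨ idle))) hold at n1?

Yes

Sat(¬grant) = {n0, n1, n3, n4, n5, n6}
Sat(halt ∨ idle) = {n1, n2, n5}
Sat(EX (halt ∨ idle)) = {s : some successor in {n1, n2, n5}} = {n1, n3, n5}
Sat(¬grant → (EX (halt ∨ idle))) = {n1, n2, n3, n5}
AG (¬grant → (EX (halt ∨ idle))): greatest fixpoint, start Z0 = {n1, n2, n3, n5}, keep only states in Sat with every successor in Z. Z1 = {n1, n5}; fixed.
Sat(AG (¬grant → (EX (halt ∨ idle)))) = {n1, n5}
n1 ∈ Sat(AG (¬grant → (EX (halt ∨ idle)))) = {n1, n5}, so the formula holds at n1.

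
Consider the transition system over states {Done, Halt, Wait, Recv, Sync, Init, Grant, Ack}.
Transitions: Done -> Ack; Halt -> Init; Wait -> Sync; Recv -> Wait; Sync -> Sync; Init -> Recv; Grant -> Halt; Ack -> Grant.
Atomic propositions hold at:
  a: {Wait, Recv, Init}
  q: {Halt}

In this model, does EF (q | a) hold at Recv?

Yes

Sat(q | a) = {Halt, Wait, Recv, Init}
EF (q | a): least fixpoint, start Z0 = {Halt, Wait, Recv, Init}, add states with some successor in Z. Z1 = {Halt, Wait, Recv, Init, Grant}; Z2 = {Halt, Wait, Recv, Init, Grant, Ack}; Z3 = {Done, Halt, Wait, Recv, Init, Grant, Ack}; fixed.
Sat(EF (q | a)) = {Done, Halt, Wait, Recv, Init, Grant, Ack}
Recv ∈ Sat(EF (q | a)) = {Done, Halt, Wait, Recv, Init, Grant, Ack}, so the formula holds at Recv.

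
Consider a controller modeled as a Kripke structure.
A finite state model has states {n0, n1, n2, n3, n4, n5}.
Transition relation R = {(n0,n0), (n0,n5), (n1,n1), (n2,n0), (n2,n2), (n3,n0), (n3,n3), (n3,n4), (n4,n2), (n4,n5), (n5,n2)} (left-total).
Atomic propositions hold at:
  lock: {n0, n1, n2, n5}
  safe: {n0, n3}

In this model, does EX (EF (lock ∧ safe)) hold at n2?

Yes

Sat(lock ∧ safe) = {n0}
EF (lock ∧ safe): least fixpoint, start Z0 = {n0}, add states with some successor in Z. Z1 = {n0, n2, n3}; Z2 = {n0, n2, n3, n4, n5}; fixed.
Sat(EF (lock ∧ safe)) = {n0, n2, n3, n4, n5}
Sat(EX (EF (lock ∧ safe))) = {s : some successor in {n0, n2, n3, n4, n5}} = {n0, n2, n3, n4, n5}
n2 ∈ Sat(EX (EF (lock ∧ safe))) = {n0, n2, n3, n4, n5}, so the formula holds at n2.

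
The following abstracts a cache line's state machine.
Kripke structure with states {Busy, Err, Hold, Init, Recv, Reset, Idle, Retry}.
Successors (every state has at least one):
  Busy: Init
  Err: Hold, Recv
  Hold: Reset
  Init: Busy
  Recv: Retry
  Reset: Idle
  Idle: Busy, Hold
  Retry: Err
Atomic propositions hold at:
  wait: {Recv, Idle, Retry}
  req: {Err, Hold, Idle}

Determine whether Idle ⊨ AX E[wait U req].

E[wait U req]: least fixpoint, start Z0 = Sat(req) = {Err, Hold, Idle}, add states in Sat(wait) with some successor in Z. Z1 = {Err, Hold, Idle, Retry}; Z2 = {Err, Hold, Recv, Idle, Retry}; fixed.
Sat(E[wait U req]) = {Err, Hold, Recv, Idle, Retry}
Sat(AX E[wait U req]) = {s : every successor in {Err, Hold, Recv, Idle, Retry}} = {Err, Recv, Reset, Retry}
Idle ∉ Sat(AX E[wait U req]) = {Err, Recv, Reset, Retry}, so the formula does not hold at Idle.

No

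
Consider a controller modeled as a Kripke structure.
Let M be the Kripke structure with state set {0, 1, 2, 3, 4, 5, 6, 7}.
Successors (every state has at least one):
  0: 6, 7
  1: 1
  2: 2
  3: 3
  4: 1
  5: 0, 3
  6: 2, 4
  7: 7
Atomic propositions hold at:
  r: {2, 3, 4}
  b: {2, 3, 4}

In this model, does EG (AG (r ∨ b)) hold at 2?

Yes

Sat(r ∨ b) = {2, 3, 4}
AG (r ∨ b): greatest fixpoint, start Z0 = {2, 3, 4}, keep only states in Sat with every successor in Z. Z1 = {2, 3}; fixed.
Sat(AG (r ∨ b)) = {2, 3}
EG (AG (r ∨ b)): greatest fixpoint, start Z0 = {2, 3}, keep only states in Sat with some successor in Z. Already a fixed point.
Sat(EG (AG (r ∨ b))) = {2, 3}
2 ∈ Sat(EG (AG (r ∨ b))) = {2, 3}, so the formula holds at 2.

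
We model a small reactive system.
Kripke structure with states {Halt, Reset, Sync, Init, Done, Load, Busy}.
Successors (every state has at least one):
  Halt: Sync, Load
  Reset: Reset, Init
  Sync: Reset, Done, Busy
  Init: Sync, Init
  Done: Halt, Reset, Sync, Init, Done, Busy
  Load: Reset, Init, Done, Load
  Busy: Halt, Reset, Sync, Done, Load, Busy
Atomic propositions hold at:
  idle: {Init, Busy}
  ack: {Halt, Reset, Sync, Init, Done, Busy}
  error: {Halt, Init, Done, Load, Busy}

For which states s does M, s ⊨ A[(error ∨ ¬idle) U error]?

{Halt, Init, Done, Load, Busy}

Sat(¬idle) = {Halt, Reset, Sync, Done, Load}
Sat(error ∨ ¬idle) = {Halt, Reset, Sync, Init, Done, Load, Busy}
A[(error ∨ ¬idle) U error]: least fixpoint, start Z0 = Sat(error) = {Halt, Init, Done, Load, Busy}, add states in Sat(error ∨ ¬idle) with every successor in Z. Already a fixed point.
Sat(A[(error ∨ ¬idle) U error]) = {Halt, Init, Done, Load, Busy}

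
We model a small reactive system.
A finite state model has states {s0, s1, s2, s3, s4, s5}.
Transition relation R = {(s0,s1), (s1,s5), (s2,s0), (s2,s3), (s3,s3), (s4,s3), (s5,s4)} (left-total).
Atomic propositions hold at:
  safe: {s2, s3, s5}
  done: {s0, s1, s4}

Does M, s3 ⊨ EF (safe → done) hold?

No

Sat(safe → done) = {s0, s1, s4}
EF (safe → done): least fixpoint, start Z0 = {s0, s1, s4}, add states with some successor in Z. Z1 = {s0, s1, s2, s4, s5}; fixed.
Sat(EF (safe → done)) = {s0, s1, s2, s4, s5}
s3 ∉ Sat(EF (safe → done)) = {s0, s1, s2, s4, s5}, so the formula does not hold at s3.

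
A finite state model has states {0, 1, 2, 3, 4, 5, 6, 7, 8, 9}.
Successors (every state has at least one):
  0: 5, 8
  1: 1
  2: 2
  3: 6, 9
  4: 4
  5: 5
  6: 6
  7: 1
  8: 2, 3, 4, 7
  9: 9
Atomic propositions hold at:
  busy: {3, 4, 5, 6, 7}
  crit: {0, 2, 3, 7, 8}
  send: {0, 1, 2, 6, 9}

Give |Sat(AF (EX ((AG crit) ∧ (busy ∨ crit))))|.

AG crit: greatest fixpoint, start Z0 = {0, 2, 3, 7, 8}, keep only states in Sat with every successor in Z. Z1 = {2}; fixed.
Sat(AG crit) = {2}
Sat(busy ∨ crit) = {0, 2, 3, 4, 5, 6, 7, 8}
Sat((AG crit) ∧ (busy ∨ crit)) = {2}
Sat(EX ((AG crit) ∧ (busy ∨ crit))) = {s : some successor in {2}} = {2, 8}
AF (EX ((AG crit) ∧ (busy ∨ crit))): least fixpoint, start Z0 = {2, 8}, add states with every successor in Z. Already a fixed point.
Sat(AF (EX ((AG crit) ∧ (busy ∨ crit)))) = {2, 8}
|Sat(AF (EX ((AG crit) ∧ (busy ∨ crit))))| = |{2, 8}| = 2.

2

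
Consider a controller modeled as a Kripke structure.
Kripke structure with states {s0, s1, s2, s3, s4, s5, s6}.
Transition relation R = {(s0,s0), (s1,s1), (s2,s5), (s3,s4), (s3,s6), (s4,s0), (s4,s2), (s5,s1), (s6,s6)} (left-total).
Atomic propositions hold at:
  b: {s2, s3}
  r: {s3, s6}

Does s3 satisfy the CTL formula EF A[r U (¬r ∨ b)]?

Sat(¬r) = {s0, s1, s2, s4, s5}
Sat(¬r ∨ b) = {s0, s1, s2, s3, s4, s5}
A[r U (¬r ∨ b)]: least fixpoint, start Z0 = Sat((¬r ∨ b)) = {s0, s1, s2, s3, s4, s5}, add states in Sat(r) with every successor in Z. Already a fixed point.
Sat(A[r U (¬r ∨ b)]) = {s0, s1, s2, s3, s4, s5}
EF A[r U (¬r ∨ b)]: least fixpoint, start Z0 = {s0, s1, s2, s3, s4, s5}, add states with some successor in Z. Already a fixed point.
Sat(EF A[r U (¬r ∨ b)]) = {s0, s1, s2, s3, s4, s5}
s3 ∈ Sat(EF A[r U (¬r ∨ b)]) = {s0, s1, s2, s3, s4, s5}, so the formula holds at s3.

Yes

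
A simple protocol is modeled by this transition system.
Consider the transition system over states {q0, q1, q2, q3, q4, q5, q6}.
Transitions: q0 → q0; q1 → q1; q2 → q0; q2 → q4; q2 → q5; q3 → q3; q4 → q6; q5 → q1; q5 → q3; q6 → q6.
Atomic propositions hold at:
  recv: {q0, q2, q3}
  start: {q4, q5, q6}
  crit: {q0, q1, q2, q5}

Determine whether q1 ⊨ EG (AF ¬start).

Yes

Sat(¬start) = {q0, q1, q2, q3}
AF ¬start: least fixpoint, start Z0 = {q0, q1, q2, q3}, add states with every successor in Z. Z1 = {q0, q1, q2, q3, q5}; fixed.
Sat(AF ¬start) = {q0, q1, q2, q3, q5}
EG (AF ¬start): greatest fixpoint, start Z0 = {q0, q1, q2, q3, q5}, keep only states in Sat with some successor in Z. Already a fixed point.
Sat(EG (AF ¬start)) = {q0, q1, q2, q3, q5}
q1 ∈ Sat(EG (AF ¬start)) = {q0, q1, q2, q3, q5}, so the formula holds at q1.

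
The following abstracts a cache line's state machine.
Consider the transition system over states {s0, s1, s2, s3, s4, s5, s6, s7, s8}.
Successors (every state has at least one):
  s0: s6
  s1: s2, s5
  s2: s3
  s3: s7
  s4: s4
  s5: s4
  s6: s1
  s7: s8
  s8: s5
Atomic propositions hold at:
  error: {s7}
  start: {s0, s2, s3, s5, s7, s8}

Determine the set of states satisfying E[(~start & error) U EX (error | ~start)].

{s0, s3, s4, s5, s6}

Sat(~start) = {s1, s4, s6}
Sat(~start & error) = ∅
Sat(error | ~start) = {s1, s4, s6, s7}
Sat(EX (error | ~start)) = {s : some successor in {s1, s4, s6, s7}} = {s0, s3, s4, s5, s6}
E[(~start & error) U EX (error | ~start)]: least fixpoint, start Z0 = Sat(EX (error | ~start)) = {s0, s3, s4, s5, s6}, add states in Sat(~start & error) with some successor in Z. Already a fixed point.
Sat(E[(~start & error) U EX (error | ~start)]) = {s0, s3, s4, s5, s6}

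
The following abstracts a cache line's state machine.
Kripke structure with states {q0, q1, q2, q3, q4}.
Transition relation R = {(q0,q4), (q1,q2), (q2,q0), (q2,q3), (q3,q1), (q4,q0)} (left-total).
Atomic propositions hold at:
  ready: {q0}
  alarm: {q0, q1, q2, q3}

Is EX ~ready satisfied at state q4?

No

Sat(~ready) = {q1, q2, q3, q4}
Sat(EX ~ready) = {s : some successor in {q1, q2, q3, q4}} = {q0, q1, q2, q3}
q4 ∉ Sat(EX ~ready) = {q0, q1, q2, q3}, so the formula does not hold at q4.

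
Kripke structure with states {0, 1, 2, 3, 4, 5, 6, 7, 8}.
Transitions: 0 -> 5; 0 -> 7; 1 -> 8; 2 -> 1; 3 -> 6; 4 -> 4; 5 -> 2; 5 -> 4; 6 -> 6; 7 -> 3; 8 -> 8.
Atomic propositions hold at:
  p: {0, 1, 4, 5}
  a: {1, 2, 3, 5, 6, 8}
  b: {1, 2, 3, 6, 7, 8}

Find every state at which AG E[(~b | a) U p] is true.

{4}

Sat(~b) = {0, 4, 5}
Sat(~b | a) = {0, 1, 2, 3, 4, 5, 6, 8}
E[(~b | a) U p]: least fixpoint, start Z0 = Sat(p) = {0, 1, 4, 5}, add states in Sat(~b | a) with some successor in Z. Z1 = {0, 1, 2, 4, 5}; fixed.
Sat(E[(~b | a) U p]) = {0, 1, 2, 4, 5}
AG E[(~b | a) U p]: greatest fixpoint, start Z0 = {0, 1, 2, 4, 5}, keep only states in Sat with every successor in Z. Z1 = {2, 4, 5}; Z2 = {4, 5}; Z3 = {4}; fixed.
Sat(AG E[(~b | a) U p]) = {4}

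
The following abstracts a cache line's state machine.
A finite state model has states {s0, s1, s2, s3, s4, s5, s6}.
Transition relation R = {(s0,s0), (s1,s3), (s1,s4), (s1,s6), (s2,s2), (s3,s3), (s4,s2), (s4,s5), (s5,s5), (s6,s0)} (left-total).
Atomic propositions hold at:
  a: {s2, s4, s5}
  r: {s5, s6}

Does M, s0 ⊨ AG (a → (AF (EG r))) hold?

EG r: greatest fixpoint, start Z0 = {s5, s6}, keep only states in Sat with some successor in Z. Z1 = {s5}; fixed.
Sat(EG r) = {s5}
AF (EG r): least fixpoint, start Z0 = {s5}, add states with every successor in Z. Already a fixed point.
Sat(AF (EG r)) = {s5}
Sat(a → (AF (EG r))) = {s0, s1, s3, s5, s6}
AG (a → (AF (EG r))): greatest fixpoint, start Z0 = {s0, s1, s3, s5, s6}, keep only states in Sat with every successor in Z. Z1 = {s0, s3, s5, s6}; fixed.
Sat(AG (a → (AF (EG r)))) = {s0, s3, s5, s6}
s0 ∈ Sat(AG (a → (AF (EG r)))) = {s0, s3, s5, s6}, so the formula holds at s0.

Yes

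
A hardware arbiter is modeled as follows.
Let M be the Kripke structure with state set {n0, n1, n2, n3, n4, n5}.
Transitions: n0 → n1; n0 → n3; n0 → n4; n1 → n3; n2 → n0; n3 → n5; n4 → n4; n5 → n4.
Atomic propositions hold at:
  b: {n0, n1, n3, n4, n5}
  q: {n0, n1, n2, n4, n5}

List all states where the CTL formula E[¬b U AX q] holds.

{n2, n3, n4, n5}

Sat(¬b) = {n2}
Sat(AX q) = {s : every successor in {n0, n1, n2, n4, n5}} = {n2, n3, n4, n5}
E[¬b U AX q]: least fixpoint, start Z0 = Sat(AX q) = {n2, n3, n4, n5}, add states in Sat(¬b) with some successor in Z. Already a fixed point.
Sat(E[¬b U AX q]) = {n2, n3, n4, n5}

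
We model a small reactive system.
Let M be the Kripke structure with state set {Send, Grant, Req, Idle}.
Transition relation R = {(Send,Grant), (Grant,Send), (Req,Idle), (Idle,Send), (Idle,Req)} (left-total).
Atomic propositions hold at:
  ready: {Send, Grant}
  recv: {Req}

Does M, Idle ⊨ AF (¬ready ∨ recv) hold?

Yes

Sat(¬ready) = {Req, Idle}
Sat(¬ready ∨ recv) = {Req, Idle}
AF (¬ready ∨ recv): least fixpoint, start Z0 = {Req, Idle}, add states with every successor in Z. Already a fixed point.
Sat(AF (¬ready ∨ recv)) = {Req, Idle}
Idle ∈ Sat(AF (¬ready ∨ recv)) = {Req, Idle}, so the formula holds at Idle.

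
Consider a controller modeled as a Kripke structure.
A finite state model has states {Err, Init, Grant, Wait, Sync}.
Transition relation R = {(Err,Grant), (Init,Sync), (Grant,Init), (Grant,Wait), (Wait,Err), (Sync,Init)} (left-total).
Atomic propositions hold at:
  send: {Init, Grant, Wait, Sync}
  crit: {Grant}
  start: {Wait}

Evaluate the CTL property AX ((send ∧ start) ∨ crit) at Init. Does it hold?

Sat(send ∧ start) = {Wait}
Sat((send ∧ start) ∨ crit) = {Grant, Wait}
Sat(AX ((send ∧ start) ∨ crit)) = {s : every successor in {Grant, Wait}} = {Err}
Init ∉ Sat(AX ((send ∧ start) ∨ crit)) = {Err}, so the formula does not hold at Init.

No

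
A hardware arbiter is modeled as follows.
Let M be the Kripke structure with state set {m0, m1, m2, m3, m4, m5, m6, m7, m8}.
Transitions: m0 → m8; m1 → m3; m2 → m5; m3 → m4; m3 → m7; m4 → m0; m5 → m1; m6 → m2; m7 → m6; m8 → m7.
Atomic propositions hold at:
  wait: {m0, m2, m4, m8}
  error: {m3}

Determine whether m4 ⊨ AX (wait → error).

No

Sat(wait → error) = {m1, m3, m5, m6, m7}
Sat(AX (wait → error)) = {s : every successor in {m1, m3, m5, m6, m7}} = {m1, m2, m5, m7, m8}
m4 ∉ Sat(AX (wait → error)) = {m1, m2, m5, m7, m8}, so the formula does not hold at m4.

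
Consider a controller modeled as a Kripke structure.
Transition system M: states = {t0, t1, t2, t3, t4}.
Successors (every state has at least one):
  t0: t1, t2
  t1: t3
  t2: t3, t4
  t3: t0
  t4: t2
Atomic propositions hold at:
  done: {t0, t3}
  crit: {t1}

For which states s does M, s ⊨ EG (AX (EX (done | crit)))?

{t0, t1, t3}

Sat(done | crit) = {t0, t1, t3}
Sat(EX (done | crit)) = {s : some successor in {t0, t1, t3}} = {t0, t1, t2, t3}
Sat(AX (EX (done | crit))) = {s : every successor in {t0, t1, t2, t3}} = {t0, t1, t3, t4}
EG (AX (EX (done | crit))): greatest fixpoint, start Z0 = {t0, t1, t3, t4}, keep only states in Sat with some successor in Z. Z1 = {t0, t1, t3}; fixed.
Sat(EG (AX (EX (done | crit)))) = {t0, t1, t3}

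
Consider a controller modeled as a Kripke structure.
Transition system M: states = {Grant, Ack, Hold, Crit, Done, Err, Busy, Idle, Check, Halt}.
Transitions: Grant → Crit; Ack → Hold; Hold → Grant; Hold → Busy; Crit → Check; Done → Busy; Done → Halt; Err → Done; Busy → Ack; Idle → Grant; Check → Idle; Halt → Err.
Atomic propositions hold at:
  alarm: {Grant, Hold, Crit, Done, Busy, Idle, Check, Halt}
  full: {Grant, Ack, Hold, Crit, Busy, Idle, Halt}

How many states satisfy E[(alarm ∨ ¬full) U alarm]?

9

Sat(¬full) = {Done, Err, Check}
Sat(alarm ∨ ¬full) = {Grant, Hold, Crit, Done, Err, Busy, Idle, Check, Halt}
E[(alarm ∨ ¬full) U alarm]: least fixpoint, start Z0 = Sat(alarm) = {Grant, Hold, Crit, Done, Busy, Idle, Check, Halt}, add states in Sat(alarm ∨ ¬full) with some successor in Z. Z1 = {Grant, Hold, Crit, Done, Err, Busy, Idle, Check, Halt}; fixed.
Sat(E[(alarm ∨ ¬full) U alarm]) = {Grant, Hold, Crit, Done, Err, Busy, Idle, Check, Halt}
|Sat(E[(alarm ∨ ¬full) U alarm])| = |{Grant, Hold, Crit, Done, Err, Busy, Idle, Check, Halt}| = 9.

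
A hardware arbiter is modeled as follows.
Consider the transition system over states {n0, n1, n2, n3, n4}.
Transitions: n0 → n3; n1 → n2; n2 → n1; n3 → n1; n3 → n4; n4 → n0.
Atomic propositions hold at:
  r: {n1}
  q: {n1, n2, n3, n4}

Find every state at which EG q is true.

{n1, n2, n3}

EG q: greatest fixpoint, start Z0 = {n1, n2, n3, n4}, keep only states in Sat with some successor in Z. Z1 = {n1, n2, n3}; fixed.
Sat(EG q) = {n1, n2, n3}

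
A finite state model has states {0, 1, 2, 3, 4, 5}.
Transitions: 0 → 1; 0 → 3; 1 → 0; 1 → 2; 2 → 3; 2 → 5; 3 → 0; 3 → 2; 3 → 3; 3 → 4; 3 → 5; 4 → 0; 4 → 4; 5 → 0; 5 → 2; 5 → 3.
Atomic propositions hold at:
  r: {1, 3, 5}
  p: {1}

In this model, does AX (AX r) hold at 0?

Sat(AX r) = {s : every successor in {1, 3, 5}} = {0, 2}
Sat(AX (AX r)) = {s : every successor in {0, 2}} = {1}
0 ∉ Sat(AX (AX r)) = {1}, so the formula does not hold at 0.

No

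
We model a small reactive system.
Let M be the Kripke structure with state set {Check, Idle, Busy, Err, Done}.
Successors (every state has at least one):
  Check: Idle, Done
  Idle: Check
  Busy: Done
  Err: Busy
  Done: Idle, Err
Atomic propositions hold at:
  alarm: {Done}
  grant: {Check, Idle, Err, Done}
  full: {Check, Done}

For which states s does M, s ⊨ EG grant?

{Check, Idle, Done}

EG grant: greatest fixpoint, start Z0 = {Check, Idle, Err, Done}, keep only states in Sat with some successor in Z. Z1 = {Check, Idle, Done}; fixed.
Sat(EG grant) = {Check, Idle, Done}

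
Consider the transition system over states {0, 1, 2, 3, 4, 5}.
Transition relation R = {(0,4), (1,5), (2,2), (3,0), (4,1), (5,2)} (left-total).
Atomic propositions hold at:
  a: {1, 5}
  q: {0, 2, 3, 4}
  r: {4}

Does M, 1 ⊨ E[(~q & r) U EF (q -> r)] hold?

Sat(~q) = {1, 5}
Sat(~q & r) = ∅
Sat(q -> r) = {1, 4, 5}
EF (q -> r): least fixpoint, start Z0 = {1, 4, 5}, add states with some successor in Z. Z1 = {0, 1, 4, 5}; Z2 = {0, 1, 3, 4, 5}; fixed.
Sat(EF (q -> r)) = {0, 1, 3, 4, 5}
E[(~q & r) U EF (q -> r)]: least fixpoint, start Z0 = Sat(EF (q -> r)) = {0, 1, 3, 4, 5}, add states in Sat(~q & r) with some successor in Z. Already a fixed point.
Sat(E[(~q & r) U EF (q -> r)]) = {0, 1, 3, 4, 5}
1 ∈ Sat(E[(~q & r) U EF (q -> r)]) = {0, 1, 3, 4, 5}, so the formula holds at 1.

Yes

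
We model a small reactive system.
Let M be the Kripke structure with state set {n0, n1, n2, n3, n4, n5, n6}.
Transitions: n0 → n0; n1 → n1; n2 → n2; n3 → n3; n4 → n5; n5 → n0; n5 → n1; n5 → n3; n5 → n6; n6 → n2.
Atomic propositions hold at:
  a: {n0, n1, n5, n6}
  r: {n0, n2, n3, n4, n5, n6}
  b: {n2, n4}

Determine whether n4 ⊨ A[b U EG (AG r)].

No

AG r: greatest fixpoint, start Z0 = {n0, n2, n3, n4, n5, n6}, keep only states in Sat with every successor in Z. Z1 = {n0, n2, n3, n4, n6}; Z2 = {n0, n2, n3, n6}; fixed.
Sat(AG r) = {n0, n2, n3, n6}
EG (AG r): greatest fixpoint, start Z0 = {n0, n2, n3, n6}, keep only states in Sat with some successor in Z. Already a fixed point.
Sat(EG (AG r)) = {n0, n2, n3, n6}
A[b U EG (AG r)]: least fixpoint, start Z0 = Sat(EG (AG r)) = {n0, n2, n3, n6}, add states in Sat(b) with every successor in Z. Already a fixed point.
Sat(A[b U EG (AG r)]) = {n0, n2, n3, n6}
n4 ∉ Sat(A[b U EG (AG r)]) = {n0, n2, n3, n6}, so the formula does not hold at n4.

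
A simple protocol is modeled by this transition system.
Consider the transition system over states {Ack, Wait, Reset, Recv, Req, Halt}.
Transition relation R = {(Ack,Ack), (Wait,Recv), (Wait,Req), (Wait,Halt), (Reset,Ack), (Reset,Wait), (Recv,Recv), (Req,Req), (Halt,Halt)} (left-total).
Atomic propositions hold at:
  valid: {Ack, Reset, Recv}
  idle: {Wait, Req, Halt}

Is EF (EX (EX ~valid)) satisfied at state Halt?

Yes

Sat(~valid) = {Wait, Req, Halt}
Sat(EX ~valid) = {s : some successor in {Wait, Req, Halt}} = {Wait, Reset, Req, Halt}
Sat(EX (EX ~valid)) = {s : some successor in {Wait, Reset, Req, Halt}} = {Wait, Reset, Req, Halt}
EF (EX (EX ~valid)): least fixpoint, start Z0 = {Wait, Reset, Req, Halt}, add states with some successor in Z. Already a fixed point.
Sat(EF (EX (EX ~valid))) = {Wait, Reset, Req, Halt}
Halt ∈ Sat(EF (EX (EX ~valid))) = {Wait, Reset, Req, Halt}, so the formula holds at Halt.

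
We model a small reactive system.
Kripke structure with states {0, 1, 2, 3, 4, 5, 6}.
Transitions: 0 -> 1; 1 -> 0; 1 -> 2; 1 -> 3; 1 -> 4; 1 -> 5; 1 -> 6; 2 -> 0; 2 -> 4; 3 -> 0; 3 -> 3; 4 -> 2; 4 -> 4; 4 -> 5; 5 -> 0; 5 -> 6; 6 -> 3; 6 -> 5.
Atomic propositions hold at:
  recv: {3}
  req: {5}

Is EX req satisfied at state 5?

No

Sat(EX req) = {s : some successor in {5}} = {1, 4, 6}
5 ∉ Sat(EX req) = {1, 4, 6}, so the formula does not hold at 5.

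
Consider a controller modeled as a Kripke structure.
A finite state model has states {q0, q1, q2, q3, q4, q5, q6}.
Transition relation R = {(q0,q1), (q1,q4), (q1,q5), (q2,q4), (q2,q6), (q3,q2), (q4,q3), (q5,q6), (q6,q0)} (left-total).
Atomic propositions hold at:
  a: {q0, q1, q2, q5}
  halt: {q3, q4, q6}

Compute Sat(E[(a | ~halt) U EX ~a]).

{q0, q1, q2, q4, q5}

Sat(~halt) = {q0, q1, q2, q5}
Sat(a | ~halt) = {q0, q1, q2, q5}
Sat(~a) = {q3, q4, q6}
Sat(EX ~a) = {s : some successor in {q3, q4, q6}} = {q1, q2, q4, q5}
E[(a | ~halt) U EX ~a]: least fixpoint, start Z0 = Sat(EX ~a) = {q1, q2, q4, q5}, add states in Sat(a | ~halt) with some successor in Z. Z1 = {q0, q1, q2, q4, q5}; fixed.
Sat(E[(a | ~halt) U EX ~a]) = {q0, q1, q2, q4, q5}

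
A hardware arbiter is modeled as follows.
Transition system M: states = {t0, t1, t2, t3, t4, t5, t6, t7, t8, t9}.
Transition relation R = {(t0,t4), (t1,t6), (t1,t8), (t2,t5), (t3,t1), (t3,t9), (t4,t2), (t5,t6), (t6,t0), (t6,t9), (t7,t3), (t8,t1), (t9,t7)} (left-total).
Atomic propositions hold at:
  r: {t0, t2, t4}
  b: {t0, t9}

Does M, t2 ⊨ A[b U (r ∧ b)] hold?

Sat(r ∧ b) = {t0}
A[b U (r ∧ b)]: least fixpoint, start Z0 = Sat((r ∧ b)) = {t0}, add states in Sat(b) with every successor in Z. Already a fixed point.
Sat(A[b U (r ∧ b)]) = {t0}
t2 ∉ Sat(A[b U (r ∧ b)]) = {t0}, so the formula does not hold at t2.

No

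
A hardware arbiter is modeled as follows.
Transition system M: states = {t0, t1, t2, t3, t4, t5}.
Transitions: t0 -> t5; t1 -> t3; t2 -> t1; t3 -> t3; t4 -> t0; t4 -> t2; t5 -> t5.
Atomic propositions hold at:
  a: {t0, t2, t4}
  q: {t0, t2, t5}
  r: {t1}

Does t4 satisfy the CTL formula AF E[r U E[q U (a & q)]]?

Yes

Sat(a & q) = {t0, t2}
E[q U (a & q)]: least fixpoint, start Z0 = Sat((a & q)) = {t0, t2}, add states in Sat(q) with some successor in Z. Already a fixed point.
Sat(E[q U (a & q)]) = {t0, t2}
E[r U E[q U (a & q)]]: least fixpoint, start Z0 = Sat(E[q U (a & q)]) = {t0, t2}, add states in Sat(r) with some successor in Z. Already a fixed point.
Sat(E[r U E[q U (a & q)]]) = {t0, t2}
AF E[r U E[q U (a & q)]]: least fixpoint, start Z0 = {t0, t2}, add states with every successor in Z. Z1 = {t0, t2, t4}; fixed.
Sat(AF E[r U E[q U (a & q)]]) = {t0, t2, t4}
t4 ∈ Sat(AF E[r U E[q U (a & q)]]) = {t0, t2, t4}, so the formula holds at t4.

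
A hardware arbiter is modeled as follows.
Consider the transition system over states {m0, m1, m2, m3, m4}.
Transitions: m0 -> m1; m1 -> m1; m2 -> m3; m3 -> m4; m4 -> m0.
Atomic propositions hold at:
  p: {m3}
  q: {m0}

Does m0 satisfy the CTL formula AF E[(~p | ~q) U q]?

Yes

Sat(~p) = {m0, m1, m2, m4}
Sat(~q) = {m1, m2, m3, m4}
Sat(~p | ~q) = {m0, m1, m2, m3, m4}
E[(~p | ~q) U q]: least fixpoint, start Z0 = Sat(q) = {m0}, add states in Sat(~p | ~q) with some successor in Z. Z1 = {m0, m4}; Z2 = {m0, m3, m4}; Z3 = {m0, m2, m3, m4}; fixed.
Sat(E[(~p | ~q) U q]) = {m0, m2, m3, m4}
AF E[(~p | ~q) U q]: least fixpoint, start Z0 = {m0, m2, m3, m4}, add states with every successor in Z. Already a fixed point.
Sat(AF E[(~p | ~q) U q]) = {m0, m2, m3, m4}
m0 ∈ Sat(AF E[(~p | ~q) U q]) = {m0, m2, m3, m4}, so the formula holds at m0.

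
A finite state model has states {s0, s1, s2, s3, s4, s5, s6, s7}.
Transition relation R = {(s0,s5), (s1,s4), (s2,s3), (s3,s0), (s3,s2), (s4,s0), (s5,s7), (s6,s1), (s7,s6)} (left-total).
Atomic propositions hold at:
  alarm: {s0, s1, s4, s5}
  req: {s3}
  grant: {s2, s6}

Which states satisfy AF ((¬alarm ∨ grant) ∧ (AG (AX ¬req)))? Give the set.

Sat(¬alarm) = {s2, s3, s6, s7}
Sat(¬alarm ∨ grant) = {s2, s3, s6, s7}
Sat(¬req) = {s0, s1, s2, s4, s5, s6, s7}
Sat(AX ¬req) = {s : every successor in {s0, s1, s2, s4, s5, s6, s7}} = {s0, s1, s3, s4, s5, s6, s7}
AG (AX ¬req): greatest fixpoint, start Z0 = {s0, s1, s3, s4, s5, s6, s7}, keep only states in Sat with every successor in Z. Z1 = {s0, s1, s4, s5, s6, s7}; fixed.
Sat(AG (AX ¬req)) = {s0, s1, s4, s5, s6, s7}
Sat((¬alarm ∨ grant) ∧ (AG (AX ¬req))) = {s6, s7}
AF ((¬alarm ∨ grant) ∧ (AG (AX ¬req))): least fixpoint, start Z0 = {s6, s7}, add states with every successor in Z. Z1 = {s5, s6, s7}; Z2 = {s0, s5, s6, s7}; Z3 = {s0, s4, s5, s6, s7}; Z4 = {s0, s1, s4, s5, s6, s7}; fixed.
Sat(AF ((¬alarm ∨ grant) ∧ (AG (AX ¬req)))) = {s0, s1, s4, s5, s6, s7}

{s0, s1, s4, s5, s6, s7}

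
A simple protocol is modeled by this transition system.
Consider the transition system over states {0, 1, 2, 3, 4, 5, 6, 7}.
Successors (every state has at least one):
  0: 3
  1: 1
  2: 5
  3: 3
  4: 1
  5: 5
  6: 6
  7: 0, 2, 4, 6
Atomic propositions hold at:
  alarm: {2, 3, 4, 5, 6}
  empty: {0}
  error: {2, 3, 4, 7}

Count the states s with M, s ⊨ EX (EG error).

EG error: greatest fixpoint, start Z0 = {2, 3, 4, 7}, keep only states in Sat with some successor in Z. Z1 = {3, 7}; Z2 = {3}; fixed.
Sat(EG error) = {3}
Sat(EX (EG error)) = {s : some successor in {3}} = {0, 3}
|Sat(EX (EG error))| = |{0, 3}| = 2.

2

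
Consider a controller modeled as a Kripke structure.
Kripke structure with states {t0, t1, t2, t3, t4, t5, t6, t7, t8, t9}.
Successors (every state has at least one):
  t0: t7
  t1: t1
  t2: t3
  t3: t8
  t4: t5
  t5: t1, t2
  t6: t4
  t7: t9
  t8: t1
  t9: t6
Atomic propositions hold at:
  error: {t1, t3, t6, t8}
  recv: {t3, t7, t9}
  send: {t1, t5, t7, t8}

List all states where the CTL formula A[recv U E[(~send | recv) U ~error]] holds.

{t0, t2, t4, t5, t6, t7, t9}

Sat(~send) = {t0, t2, t3, t4, t6, t9}
Sat(~send | recv) = {t0, t2, t3, t4, t6, t7, t9}
Sat(~error) = {t0, t2, t4, t5, t7, t9}
E[(~send | recv) U ~error]: least fixpoint, start Z0 = Sat(~error) = {t0, t2, t4, t5, t7, t9}, add states in Sat(~send | recv) with some successor in Z. Z1 = {t0, t2, t4, t5, t6, t7, t9}; fixed.
Sat(E[(~send | recv) U ~error]) = {t0, t2, t4, t5, t6, t7, t9}
A[recv U E[(~send | recv) U ~error]]: least fixpoint, start Z0 = Sat(E[(~send | recv) U ~error]) = {t0, t2, t4, t5, t6, t7, t9}, add states in Sat(recv) with every successor in Z. Already a fixed point.
Sat(A[recv U E[(~send | recv) U ~error]]) = {t0, t2, t4, t5, t6, t7, t9}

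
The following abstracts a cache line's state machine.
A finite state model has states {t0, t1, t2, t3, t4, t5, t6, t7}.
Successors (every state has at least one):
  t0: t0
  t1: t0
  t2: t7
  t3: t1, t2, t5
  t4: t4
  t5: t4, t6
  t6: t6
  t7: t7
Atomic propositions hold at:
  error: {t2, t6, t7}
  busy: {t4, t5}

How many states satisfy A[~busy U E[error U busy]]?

2

Sat(~busy) = {t0, t1, t2, t3, t6, t7}
E[error U busy]: least fixpoint, start Z0 = Sat(busy) = {t4, t5}, add states in Sat(error) with some successor in Z. Already a fixed point.
Sat(E[error U busy]) = {t4, t5}
A[~busy U E[error U busy]]: least fixpoint, start Z0 = Sat(E[error U busy]) = {t4, t5}, add states in Sat(~busy) with every successor in Z. Already a fixed point.
Sat(A[~busy U E[error U busy]]) = {t4, t5}
|Sat(A[~busy U E[error U busy]])| = |{t4, t5}| = 2.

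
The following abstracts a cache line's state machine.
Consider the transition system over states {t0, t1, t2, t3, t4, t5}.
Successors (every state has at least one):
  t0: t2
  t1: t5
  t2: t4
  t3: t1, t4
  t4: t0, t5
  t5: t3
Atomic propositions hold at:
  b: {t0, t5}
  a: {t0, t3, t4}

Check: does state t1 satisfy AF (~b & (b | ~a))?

Sat(~b) = {t1, t2, t3, t4}
Sat(~a) = {t1, t2, t5}
Sat(b | ~a) = {t0, t1, t2, t5}
Sat(~b & (b | ~a)) = {t1, t2}
AF (~b & (b | ~a)): least fixpoint, start Z0 = {t1, t2}, add states with every successor in Z. Z1 = {t0, t1, t2}; fixed.
Sat(AF (~b & (b | ~a))) = {t0, t1, t2}
t1 ∈ Sat(AF (~b & (b | ~a))) = {t0, t1, t2}, so the formula holds at t1.

Yes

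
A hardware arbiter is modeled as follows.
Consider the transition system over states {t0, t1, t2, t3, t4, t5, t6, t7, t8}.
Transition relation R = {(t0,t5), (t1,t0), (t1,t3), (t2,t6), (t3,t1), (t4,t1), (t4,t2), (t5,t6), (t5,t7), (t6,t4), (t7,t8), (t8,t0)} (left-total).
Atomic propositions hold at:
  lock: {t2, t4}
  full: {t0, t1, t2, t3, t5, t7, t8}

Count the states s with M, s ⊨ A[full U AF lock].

AF lock: least fixpoint, start Z0 = {t2, t4}, add states with every successor in Z. Z1 = {t2, t4, t6}; fixed.
Sat(AF lock) = {t2, t4, t6}
A[full U AF lock]: least fixpoint, start Z0 = Sat(AF lock) = {t2, t4, t6}, add states in Sat(full) with every successor in Z. Already a fixed point.
Sat(A[full U AF lock]) = {t2, t4, t6}
|Sat(A[full U AF lock])| = |{t2, t4, t6}| = 3.

3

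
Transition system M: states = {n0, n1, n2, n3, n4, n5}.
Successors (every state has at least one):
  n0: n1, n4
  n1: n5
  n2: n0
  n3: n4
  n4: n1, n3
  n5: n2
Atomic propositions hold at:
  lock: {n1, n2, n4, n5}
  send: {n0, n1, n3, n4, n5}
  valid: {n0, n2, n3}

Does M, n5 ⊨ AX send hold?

No

Sat(AX send) = {s : every successor in {n0, n1, n3, n4, n5}} = {n0, n1, n2, n3, n4}
n5 ∉ Sat(AX send) = {n0, n1, n2, n3, n4}, so the formula does not hold at n5.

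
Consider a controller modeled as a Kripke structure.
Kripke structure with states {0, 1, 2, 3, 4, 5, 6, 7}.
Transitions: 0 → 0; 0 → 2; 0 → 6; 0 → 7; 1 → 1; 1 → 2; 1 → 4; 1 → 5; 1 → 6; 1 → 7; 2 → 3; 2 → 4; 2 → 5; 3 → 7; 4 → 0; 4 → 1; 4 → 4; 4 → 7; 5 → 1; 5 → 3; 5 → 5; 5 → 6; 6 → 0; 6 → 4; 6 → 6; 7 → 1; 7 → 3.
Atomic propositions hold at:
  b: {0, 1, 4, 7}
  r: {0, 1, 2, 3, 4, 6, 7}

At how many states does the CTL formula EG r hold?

EG r: greatest fixpoint, start Z0 = {0, 1, 2, 3, 4, 6, 7}, keep only states in Sat with some successor in Z. Already a fixed point.
Sat(EG r) = {0, 1, 2, 3, 4, 6, 7}
|Sat(EG r)| = |{0, 1, 2, 3, 4, 6, 7}| = 7.

7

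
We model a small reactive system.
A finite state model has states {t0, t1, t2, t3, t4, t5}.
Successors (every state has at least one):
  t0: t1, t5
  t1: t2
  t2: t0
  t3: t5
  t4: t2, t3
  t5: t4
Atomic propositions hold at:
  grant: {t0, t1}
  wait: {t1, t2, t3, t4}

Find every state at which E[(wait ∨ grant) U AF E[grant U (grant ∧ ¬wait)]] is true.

Sat(wait ∨ grant) = {t0, t1, t2, t3, t4}
Sat(¬wait) = {t0, t5}
Sat(grant ∧ ¬wait) = {t0}
E[grant U (grant ∧ ¬wait)]: least fixpoint, start Z0 = Sat((grant ∧ ¬wait)) = {t0}, add states in Sat(grant) with some successor in Z. Already a fixed point.
Sat(E[grant U (grant ∧ ¬wait)]) = {t0}
AF E[grant U (grant ∧ ¬wait)]: least fixpoint, start Z0 = {t0}, add states with every successor in Z. Z1 = {t0, t2}; Z2 = {t0, t1, t2}; fixed.
Sat(AF E[grant U (grant ∧ ¬wait)]) = {t0, t1, t2}
E[(wait ∨ grant) U AF E[grant U (grant ∧ ¬wait)]]: least fixpoint, start Z0 = Sat(AF E[grant U (grant ∧ ¬wait)]) = {t0, t1, t2}, add states in Sat(wait ∨ grant) with some successor in Z. Z1 = {t0, t1, t2, t4}; fixed.
Sat(E[(wait ∨ grant) U AF E[grant U (grant ∧ ¬wait)]]) = {t0, t1, t2, t4}

{t0, t1, t2, t4}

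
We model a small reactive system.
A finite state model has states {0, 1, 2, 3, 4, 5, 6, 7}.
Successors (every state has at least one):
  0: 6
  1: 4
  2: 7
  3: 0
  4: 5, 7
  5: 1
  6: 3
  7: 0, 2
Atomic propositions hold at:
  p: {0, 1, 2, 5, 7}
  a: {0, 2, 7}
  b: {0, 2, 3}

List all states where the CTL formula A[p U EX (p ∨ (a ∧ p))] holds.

Sat(a ∧ p) = {0, 2, 7}
Sat(p ∨ (a ∧ p)) = {0, 1, 2, 5, 7}
Sat(EX (p ∨ (a ∧ p))) = {s : some successor in {0, 1, 2, 5, 7}} = {2, 3, 4, 5, 7}
A[p U EX (p ∨ (a ∧ p))]: least fixpoint, start Z0 = Sat(EX (p ∨ (a ∧ p))) = {2, 3, 4, 5, 7}, add states in Sat(p) with every successor in Z. Z1 = {1, 2, 3, 4, 5, 7}; fixed.
Sat(A[p U EX (p ∨ (a ∧ p))]) = {1, 2, 3, 4, 5, 7}

{1, 2, 3, 4, 5, 7}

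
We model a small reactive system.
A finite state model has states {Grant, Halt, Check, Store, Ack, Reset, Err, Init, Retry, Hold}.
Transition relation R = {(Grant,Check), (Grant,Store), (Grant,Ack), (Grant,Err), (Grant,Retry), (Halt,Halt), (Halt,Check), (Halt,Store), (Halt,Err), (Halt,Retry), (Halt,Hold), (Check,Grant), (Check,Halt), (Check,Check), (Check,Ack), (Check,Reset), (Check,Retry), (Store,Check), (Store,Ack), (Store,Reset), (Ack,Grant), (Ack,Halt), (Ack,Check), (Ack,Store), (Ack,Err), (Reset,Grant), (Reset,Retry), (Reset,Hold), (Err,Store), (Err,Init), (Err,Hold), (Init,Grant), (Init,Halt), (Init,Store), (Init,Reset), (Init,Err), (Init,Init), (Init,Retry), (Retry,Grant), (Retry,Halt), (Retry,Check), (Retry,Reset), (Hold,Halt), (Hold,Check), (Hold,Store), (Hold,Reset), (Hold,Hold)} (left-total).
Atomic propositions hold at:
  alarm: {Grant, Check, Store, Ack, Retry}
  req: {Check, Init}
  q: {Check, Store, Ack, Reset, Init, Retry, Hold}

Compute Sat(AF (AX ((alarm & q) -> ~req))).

{Reset, Err, Init}

Sat(alarm & q) = {Check, Store, Ack, Retry}
Sat(~req) = {Grant, Halt, Store, Ack, Reset, Err, Retry, Hold}
Sat((alarm & q) -> ~req) = {Grant, Halt, Store, Ack, Reset, Err, Init, Retry, Hold}
Sat(AX ((alarm & q) -> ~req)) = {s : every successor in {Grant, Halt, Store, Ack, Reset, Err, Init, Retry, Hold}} = {Reset, Err, Init}
AF (AX ((alarm & q) -> ~req)): least fixpoint, start Z0 = {Reset, Err, Init}, add states with every successor in Z. Already a fixed point.
Sat(AF (AX ((alarm & q) -> ~req))) = {Reset, Err, Init}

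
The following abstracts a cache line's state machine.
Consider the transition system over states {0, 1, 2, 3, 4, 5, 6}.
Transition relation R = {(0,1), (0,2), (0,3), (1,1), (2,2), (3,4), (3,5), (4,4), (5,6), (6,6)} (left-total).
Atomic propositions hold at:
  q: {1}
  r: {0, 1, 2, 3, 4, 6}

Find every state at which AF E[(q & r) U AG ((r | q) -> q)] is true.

Sat(q & r) = {1}
Sat(r | q) = {0, 1, 2, 3, 4, 6}
Sat((r | q) -> q) = {1, 5}
AG ((r | q) -> q): greatest fixpoint, start Z0 = {1, 5}, keep only states in Sat with every successor in Z. Z1 = {1}; fixed.
Sat(AG ((r | q) -> q)) = {1}
E[(q & r) U AG ((r | q) -> q)]: least fixpoint, start Z0 = Sat(AG ((r | q) -> q)) = {1}, add states in Sat(q & r) with some successor in Z. Already a fixed point.
Sat(E[(q & r) U AG ((r | q) -> q)]) = {1}
AF E[(q & r) U AG ((r | q) -> q)]: least fixpoint, start Z0 = {1}, add states with every successor in Z. Already a fixed point.
Sat(AF E[(q & r) U AG ((r | q) -> q)]) = {1}

{1}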